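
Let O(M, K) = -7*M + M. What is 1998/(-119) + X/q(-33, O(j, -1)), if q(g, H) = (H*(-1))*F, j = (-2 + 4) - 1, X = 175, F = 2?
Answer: -3151/1428 ≈ -2.2066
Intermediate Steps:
j = 1 (j = 2 - 1 = 1)
O(M, K) = -6*M
q(g, H) = -2*H (q(g, H) = (H*(-1))*2 = -H*2 = -2*H)
1998/(-119) + X/q(-33, O(j, -1)) = 1998/(-119) + 175/((-(-12))) = 1998*(-1/119) + 175/((-2*(-6))) = -1998/119 + 175/12 = -3151/1428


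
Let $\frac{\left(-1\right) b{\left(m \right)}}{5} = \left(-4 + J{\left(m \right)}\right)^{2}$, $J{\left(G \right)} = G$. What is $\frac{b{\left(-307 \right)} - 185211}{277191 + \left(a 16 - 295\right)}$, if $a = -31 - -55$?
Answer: $- \frac{41801}{17330} \approx -2.4121$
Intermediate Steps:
$b{\left(m \right)} = - 5 \left(-4 + m\right)^{2}$
$a = 24$ ($a = -31 + 55 = 24$)
$\frac{b{\left(-307 \right)} - 185211}{277191 + \left(a 16 - 295\right)} = \frac{- 5 \left(-4 - 307\right)^{2} - 185211}{277191 + \left(24 \cdot 16 - 295\right)} = \frac{- 5 \left(-311\right)^{2} - 185211}{277191 + \left(384 - 295\right)} = \frac{\left(-5\right) 96721 - 185211}{277191 + 89} = \frac{-483605 - 185211}{277280} = \left(-668816\right) \frac{1}{277280} = - \frac{41801}{17330}$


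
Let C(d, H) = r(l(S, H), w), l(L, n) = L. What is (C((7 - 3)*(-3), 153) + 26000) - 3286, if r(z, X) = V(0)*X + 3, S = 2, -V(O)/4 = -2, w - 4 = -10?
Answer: 22669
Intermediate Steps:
w = -6 (w = 4 - 10 = -6)
V(O) = 8 (V(O) = -4*(-2) = 8)
r(z, X) = 3 + 8*X (r(z, X) = 8*X + 3 = 3 + 8*X)
C(d, H) = -45 (C(d, H) = 3 + 8*(-6) = 3 - 48 = -45)
(C((7 - 3)*(-3), 153) + 26000) - 3286 = (-45 + 26000) - 3286 = 25955 - 3286 = 22669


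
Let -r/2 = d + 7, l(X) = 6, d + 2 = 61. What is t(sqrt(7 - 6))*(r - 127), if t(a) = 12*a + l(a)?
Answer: -4662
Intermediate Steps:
d = 59 (d = -2 + 61 = 59)
t(a) = 6 + 12*a (t(a) = 12*a + 6 = 6 + 12*a)
r = -132 (r = -2*(59 + 7) = -2*66 = -132)
t(sqrt(7 - 6))*(r - 127) = (6 + 12*sqrt(7 - 6))*(-132 - 127) = (6 + 12*sqrt(1))*(-259) = (6 + 12*1)*(-259) = (6 + 12)*(-259) = 18*(-259) = -4662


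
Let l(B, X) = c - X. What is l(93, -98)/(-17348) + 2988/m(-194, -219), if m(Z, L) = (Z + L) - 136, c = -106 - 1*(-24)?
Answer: -1440128/264557 ≈ -5.4435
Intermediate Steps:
c = -82 (c = -106 + 24 = -82)
l(B, X) = -82 - X
m(Z, L) = -136 + L + Z (m(Z, L) = (L + Z) - 136 = -136 + L + Z)
l(93, -98)/(-17348) + 2988/m(-194, -219) = (-82 - 1*(-98))/(-17348) + 2988/(-136 - 219 - 194) = (-82 + 98)*(-1/17348) + 2988/(-549) = 16*(-1/17348) + 2988*(-1/549) = -4/4337 - 332/61 = -1440128/264557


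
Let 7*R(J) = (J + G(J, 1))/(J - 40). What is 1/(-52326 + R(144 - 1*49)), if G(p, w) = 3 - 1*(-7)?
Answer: -11/575583 ≈ -1.9111e-5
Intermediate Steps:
G(p, w) = 10 (G(p, w) = 3 + 7 = 10)
R(J) = (10 + J)/(7*(-40 + J)) (R(J) = ((J + 10)/(J - 40))/7 = ((10 + J)/(-40 + J))/7 = (10 + J)/(7*(-40 + J)))
1/(-52326 + R(144 - 1*49)) = 1/(-52326 + (10 + (144 - 1*49))/(7*(-40 + (144 - 1*49)))) = 1/(-52326 + (10 + (144 - 49))/(7*(-40 + (144 - 49)))) = 1/(-52326 + (10 + 95)/(7*(-40 + 95))) = 1/(-52326 + (1/7)*105/55) = 1/(-52326 + (1/7)*(1/55)*105) = 1/(-52326 + 3/11) = 1/(-575583/11) = -11/575583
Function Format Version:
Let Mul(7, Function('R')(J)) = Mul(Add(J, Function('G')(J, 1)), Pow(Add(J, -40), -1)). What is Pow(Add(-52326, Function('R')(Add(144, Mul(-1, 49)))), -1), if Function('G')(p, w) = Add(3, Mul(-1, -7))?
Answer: Rational(-11, 575583) ≈ -1.9111e-5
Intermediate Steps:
Function('G')(p, w) = 10 (Function('G')(p, w) = Add(3, 7) = 10)
Function('R')(J) = Mul(Rational(1, 7), Pow(Add(-40, J), -1), Add(10, J)) (Function('R')(J) = Mul(Rational(1, 7), Mul(Add(J, 10), Pow(Add(J, -40), -1))) = Mul(Rational(1, 7), Mul(Add(10, J), Pow(Add(-40, J), -1))) = Mul(Rational(1, 7), Mul(Pow(Add(-40, J), -1), Add(10, J))) = Mul(Rational(1, 7), Pow(Add(-40, J), -1), Add(10, J)))
Pow(Add(-52326, Function('R')(Add(144, Mul(-1, 49)))), -1) = Pow(Add(-52326, Mul(Rational(1, 7), Pow(Add(-40, Add(144, Mul(-1, 49))), -1), Add(10, Add(144, Mul(-1, 49))))), -1) = Pow(Add(-52326, Mul(Rational(1, 7), Pow(Add(-40, Add(144, -49)), -1), Add(10, Add(144, -49)))), -1) = Pow(Add(-52326, Mul(Rational(1, 7), Pow(Add(-40, 95), -1), Add(10, 95))), -1) = Pow(Add(-52326, Mul(Rational(1, 7), Pow(55, -1), 105)), -1) = Pow(Add(-52326, Mul(Rational(1, 7), Rational(1, 55), 105)), -1) = Pow(Add(-52326, Rational(3, 11)), -1) = Pow(Rational(-575583, 11), -1) = Rational(-11, 575583)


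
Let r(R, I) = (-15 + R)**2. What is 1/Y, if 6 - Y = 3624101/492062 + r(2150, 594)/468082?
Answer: -57581341271/639338390932 ≈ -0.090064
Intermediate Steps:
Y = -639338390932/57581341271 (Y = 6 - (3624101/492062 + (-15 + 2150)**2/468082) = 6 - (3624101*(1/492062) + 2135**2*(1/468082)) = 6 - (3624101/492062 + 4558225*(1/468082)) = 6 - (3624101/492062 + 4558225/468082) = 6 - 1*984826438558/57581341271 = 6 - 984826438558/57581341271 = -639338390932/57581341271 ≈ -11.103)
1/Y = 1/(-639338390932/57581341271) = -57581341271/639338390932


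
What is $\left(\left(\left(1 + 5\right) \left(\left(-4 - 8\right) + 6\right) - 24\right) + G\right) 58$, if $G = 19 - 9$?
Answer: $-2900$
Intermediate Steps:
$G = 10$
$\left(\left(\left(1 + 5\right) \left(\left(-4 - 8\right) + 6\right) - 24\right) + G\right) 58 = \left(\left(\left(1 + 5\right) \left(\left(-4 - 8\right) + 6\right) - 24\right) + 10\right) 58 = \left(\left(6 \left(\left(-4 - 8\right) + 6\right) - 24\right) + 10\right) 58 = \left(\left(6 \left(-12 + 6\right) - 24\right) + 10\right) 58 = \left(\left(6 \left(-6\right) - 24\right) + 10\right) 58 = \left(\left(-36 - 24\right) + 10\right) 58 = \left(-60 + 10\right) 58 = \left(-50\right) 58 = -2900$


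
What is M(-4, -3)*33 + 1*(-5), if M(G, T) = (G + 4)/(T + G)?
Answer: -5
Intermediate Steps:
M(G, T) = (4 + G)/(G + T)
M(-4, -3)*33 + 1*(-5) = ((4 - 4)/(-4 - 3))*33 + 1*(-5) = (0/(-7))*33 - 5 = -⅐*0*33 - 5 = 0*33 - 5 = 0 - 5 = -5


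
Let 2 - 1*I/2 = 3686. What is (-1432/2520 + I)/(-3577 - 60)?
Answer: 2321099/1145655 ≈ 2.0260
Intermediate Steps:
I = -7368 (I = 4 - 2*3686 = 4 - 7372 = -7368)
(-1432/2520 + I)/(-3577 - 60) = (-1432/2520 - 7368)/(-3577 - 60) = (-1432*1/2520 - 7368)/(-3637) = (-179/315 - 7368)*(-1/3637) = -2321099/315*(-1/3637) = 2321099/1145655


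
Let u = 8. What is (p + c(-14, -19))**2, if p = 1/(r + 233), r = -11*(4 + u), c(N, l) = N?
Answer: 1996569/10201 ≈ 195.72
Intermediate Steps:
r = -132 (r = -11*(4 + 8) = -11*12 = -132)
p = 1/101 (p = 1/(-132 + 233) = 1/101 ≈ 0.0099010)
(p + c(-14, -19))**2 = (1/101 - 14)**2 = (-1413/101)**2 = 1996569/10201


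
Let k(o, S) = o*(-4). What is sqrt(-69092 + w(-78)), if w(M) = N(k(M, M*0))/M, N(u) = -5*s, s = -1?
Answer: I*sqrt(420356118)/78 ≈ 262.85*I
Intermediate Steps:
k(o, S) = -4*o
N(u) = 5 (N(u) = -5*(-1) = 5)
w(M) = 5/M
sqrt(-69092 + w(-78)) = sqrt(-69092 + 5/(-78)) = sqrt(-69092 + 5*(-1/78)) = sqrt(-69092 - 5/78) = sqrt(-5389181/78) = I*sqrt(420356118)/78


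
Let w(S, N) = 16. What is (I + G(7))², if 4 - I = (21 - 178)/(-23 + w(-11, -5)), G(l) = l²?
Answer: 45796/49 ≈ 934.61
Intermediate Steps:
I = -129/7 (I = 4 - (21 - 178)/(-23 + 16) = 4 - (-157)/(-7) = 4 - (-157)*(-1)/7 = 4 - 1*157/7 = 4 - 157/7 = -129/7 ≈ -18.429)
(I + G(7))² = (-129/7 + 7²)² = (-129/7 + 49)² = (214/7)² = 45796/49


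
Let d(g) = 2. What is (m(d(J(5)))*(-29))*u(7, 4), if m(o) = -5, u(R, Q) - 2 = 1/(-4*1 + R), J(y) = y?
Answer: 1015/3 ≈ 338.33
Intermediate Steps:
u(R, Q) = 2 + 1/(-4 + R) (u(R, Q) = 2 + 1/(-4*1 + R) = 2 + 1/(-4 + R))
(m(d(J(5)))*(-29))*u(7, 4) = (-5*(-29))*((-7 + 2*7)/(-4 + 7)) = 145*((-7 + 14)/3) = 145*((⅓)*7) = 145*(7/3) = 1015/3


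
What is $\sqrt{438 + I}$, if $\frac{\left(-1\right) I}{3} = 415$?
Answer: $i \sqrt{807} \approx 28.408 i$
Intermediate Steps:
$I = -1245$ ($I = \left(-3\right) 415 = -1245$)
$\sqrt{438 + I} = \sqrt{438 - 1245} = \sqrt{-807} = i \sqrt{807}$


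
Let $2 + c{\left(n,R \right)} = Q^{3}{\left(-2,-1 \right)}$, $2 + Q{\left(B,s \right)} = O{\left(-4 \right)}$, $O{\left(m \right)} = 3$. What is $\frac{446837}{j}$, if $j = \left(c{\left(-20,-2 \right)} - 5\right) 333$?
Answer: $- \frac{446837}{1998} \approx -223.64$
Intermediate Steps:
$Q{\left(B,s \right)} = 1$ ($Q{\left(B,s \right)} = -2 + 3 = 1$)
$c{\left(n,R \right)} = -1$ ($c{\left(n,R \right)} = -2 + 1^{3} = -2 + 1 = -1$)
$j = -1998$ ($j = \left(-1 - 5\right) 333 = \left(-6\right) 333 = -1998$)
$\frac{446837}{j} = \frac{446837}{-1998} = 446837 \left(- \frac{1}{1998}\right) = - \frac{446837}{1998}$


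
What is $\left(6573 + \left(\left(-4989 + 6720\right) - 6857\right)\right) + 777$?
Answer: $2224$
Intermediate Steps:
$\left(6573 + \left(\left(-4989 + 6720\right) - 6857\right)\right) + 777 = \left(6573 + \left(1731 - 6857\right)\right) + 777 = \left(6573 - 5126\right) + 777 = 1447 + 777 = 2224$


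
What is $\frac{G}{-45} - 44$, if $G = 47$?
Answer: $- \frac{2027}{45} \approx -45.044$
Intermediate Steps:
$\frac{G}{-45} - 44 = \frac{1}{-45} \cdot 47 - 44 = \left(- \frac{1}{45}\right) 47 - 44 = - \frac{47}{45} - 44 = - \frac{2027}{45}$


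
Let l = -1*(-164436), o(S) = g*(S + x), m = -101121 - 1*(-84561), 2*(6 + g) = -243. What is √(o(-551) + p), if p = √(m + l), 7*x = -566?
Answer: √(15790110 + 392*√36969)/14 ≈ 284.51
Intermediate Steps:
x = -566/7 (x = (⅐)*(-566) = -566/7 ≈ -80.857)
g = -255/2 (g = -6 + (½)*(-243) = -6 - 243/2 = -255/2 ≈ -127.50)
m = -16560 (m = -101121 + 84561 = -16560)
o(S) = 72165/7 - 255*S/2 (o(S) = -255*(S - 566/7)/2 = -255*(-566/7 + S)/2 = 72165/7 - 255*S/2)
l = 164436
p = 2*√36969 (p = √(-16560 + 164436) = √147876 = 2*√36969 ≈ 384.55)
√(o(-551) + p) = √((72165/7 - 255/2*(-551)) + 2*√36969) = √((72165/7 + 140505/2) + 2*√36969) = √(1127865/14 + 2*√36969)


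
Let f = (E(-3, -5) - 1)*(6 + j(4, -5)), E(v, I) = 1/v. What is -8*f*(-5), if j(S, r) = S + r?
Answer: -800/3 ≈ -266.67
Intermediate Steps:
f = -20/3 (f = (1/(-3) - 1)*(6 + (4 - 5)) = (-⅓ - 1)*(6 - 1) = -4/3*5 = -20/3 ≈ -6.6667)
-8*f*(-5) = -8*(-20/3)*(-5) = (160/3)*(-5) = -800/3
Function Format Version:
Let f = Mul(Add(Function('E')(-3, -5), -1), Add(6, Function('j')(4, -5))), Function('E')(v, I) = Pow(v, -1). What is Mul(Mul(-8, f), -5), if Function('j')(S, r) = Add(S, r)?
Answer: Rational(-800, 3) ≈ -266.67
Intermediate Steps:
f = Rational(-20, 3) (f = Mul(Add(Pow(-3, -1), -1), Add(6, Add(4, -5))) = Mul(Add(Rational(-1, 3), -1), Add(6, -1)) = Mul(Rational(-4, 3), 5) = Rational(-20, 3) ≈ -6.6667)
Mul(Mul(-8, f), -5) = Mul(Mul(-8, Rational(-20, 3)), -5) = Mul(Rational(160, 3), -5) = Rational(-800, 3)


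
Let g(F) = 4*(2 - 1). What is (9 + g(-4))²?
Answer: 169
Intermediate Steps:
g(F) = 4 (g(F) = 4*1 = 4)
(9 + g(-4))² = (9 + 4)² = 13² = 169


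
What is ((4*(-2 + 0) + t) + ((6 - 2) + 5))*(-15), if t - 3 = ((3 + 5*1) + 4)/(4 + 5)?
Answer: -80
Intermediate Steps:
t = 13/3 (t = 3 + ((3 + 5*1) + 4)/(4 + 5) = 3 + ((3 + 5) + 4)/9 = 3 + (8 + 4)*(⅑) = 3 + 12*(⅑) = 3 + 4/3 = 13/3 ≈ 4.3333)
((4*(-2 + 0) + t) + ((6 - 2) + 5))*(-15) = ((4*(-2 + 0) + 13/3) + ((6 - 2) + 5))*(-15) = ((4*(-2) + 13/3) + (4 + 5))*(-15) = ((-8 + 13/3) + 9)*(-15) = (-11/3 + 9)*(-15) = (16/3)*(-15) = -80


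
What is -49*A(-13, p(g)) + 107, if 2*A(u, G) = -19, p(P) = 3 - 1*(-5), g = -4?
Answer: 1145/2 ≈ 572.50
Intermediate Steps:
p(P) = 8 (p(P) = 3 + 5 = 8)
A(u, G) = -19/2 (A(u, G) = (½)*(-19) = -19/2)
-49*A(-13, p(g)) + 107 = -49*(-19/2) + 107 = 931/2 + 107 = 1145/2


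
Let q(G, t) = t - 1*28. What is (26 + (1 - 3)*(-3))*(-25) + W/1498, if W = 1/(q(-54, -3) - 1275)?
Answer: -1565110401/1956388 ≈ -800.00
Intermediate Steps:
q(G, t) = -28 + t (q(G, t) = t - 28 = -28 + t)
W = -1/1306 (W = 1/((-28 - 3) - 1275) = 1/(-31 - 1275) = 1/(-1306) = -1/1306 ≈ -0.00076570)
(26 + (1 - 3)*(-3))*(-25) + W/1498 = (26 + (1 - 3)*(-3))*(-25) - 1/1306/1498 = (26 - 2*(-3))*(-25) - 1/1306*1/1498 = (26 + 6)*(-25) - 1/1956388 = 32*(-25) - 1/1956388 = -800 - 1/1956388 = -1565110401/1956388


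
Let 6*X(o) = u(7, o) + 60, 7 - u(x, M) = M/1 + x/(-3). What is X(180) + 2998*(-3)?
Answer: -81112/9 ≈ -9012.4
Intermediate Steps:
u(x, M) = 7 - M + x/3 (u(x, M) = 7 - (M/1 + x/(-3)) = 7 - (M*1 + x*(-⅓)) = 7 - (M - x/3) = 7 + (-M + x/3) = 7 - M + x/3)
X(o) = 104/9 - o/6 (X(o) = ((7 - o + (⅓)*7) + 60)/6 = ((7 - o + 7/3) + 60)/6 = ((28/3 - o) + 60)/6 = (208/3 - o)/6 = 104/9 - o/6)
X(180) + 2998*(-3) = (104/9 - ⅙*180) + 2998*(-3) = (104/9 - 30) - 8994 = -166/9 - 8994 = -81112/9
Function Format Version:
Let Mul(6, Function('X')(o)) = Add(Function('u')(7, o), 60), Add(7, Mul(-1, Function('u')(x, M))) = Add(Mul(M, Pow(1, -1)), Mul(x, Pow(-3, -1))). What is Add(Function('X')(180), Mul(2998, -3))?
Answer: Rational(-81112, 9) ≈ -9012.4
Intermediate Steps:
Function('u')(x, M) = Add(7, Mul(-1, M), Mul(Rational(1, 3), x)) (Function('u')(x, M) = Add(7, Mul(-1, Add(Mul(M, Pow(1, -1)), Mul(x, Pow(-3, -1))))) = Add(7, Mul(-1, Add(Mul(M, 1), Mul(x, Rational(-1, 3))))) = Add(7, Mul(-1, Add(M, Mul(Rational(-1, 3), x)))) = Add(7, Add(Mul(-1, M), Mul(Rational(1, 3), x))) = Add(7, Mul(-1, M), Mul(Rational(1, 3), x)))
Function('X')(o) = Add(Rational(104, 9), Mul(Rational(-1, 6), o)) (Function('X')(o) = Mul(Rational(1, 6), Add(Add(7, Mul(-1, o), Mul(Rational(1, 3), 7)), 60)) = Mul(Rational(1, 6), Add(Add(7, Mul(-1, o), Rational(7, 3)), 60)) = Mul(Rational(1, 6), Add(Add(Rational(28, 3), Mul(-1, o)), 60)) = Mul(Rational(1, 6), Add(Rational(208, 3), Mul(-1, o))) = Add(Rational(104, 9), Mul(Rational(-1, 6), o)))
Add(Function('X')(180), Mul(2998, -3)) = Add(Add(Rational(104, 9), Mul(Rational(-1, 6), 180)), Mul(2998, -3)) = Add(Add(Rational(104, 9), -30), -8994) = Add(Rational(-166, 9), -8994) = Rational(-81112, 9)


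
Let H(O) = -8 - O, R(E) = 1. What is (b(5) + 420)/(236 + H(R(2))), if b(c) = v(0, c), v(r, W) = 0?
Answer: 420/227 ≈ 1.8502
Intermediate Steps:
b(c) = 0
(b(5) + 420)/(236 + H(R(2))) = (0 + 420)/(236 + (-8 - 1*1)) = 420/(236 + (-8 - 1)) = 420/(236 - 9) = 420/227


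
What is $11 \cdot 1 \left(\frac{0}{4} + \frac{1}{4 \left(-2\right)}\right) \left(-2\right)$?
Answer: $\frac{11}{4} \approx 2.75$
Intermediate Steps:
$11 \cdot 1 \left(\frac{0}{4} + \frac{1}{4 \left(-2\right)}\right) \left(-2\right) = 11 \left(0 \cdot \frac{1}{4} + \frac{1}{4} \left(- \frac{1}{2}\right)\right) \left(-2\right) = 11 \left(0 - \frac{1}{8}\right) \left(-2\right) = 11 \left(\left(- \frac{1}{8}\right) \left(-2\right)\right) = 11 \cdot \frac{1}{4} = \frac{11}{4}$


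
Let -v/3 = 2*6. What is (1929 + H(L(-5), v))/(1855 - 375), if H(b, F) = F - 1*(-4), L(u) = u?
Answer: 1897/1480 ≈ 1.2818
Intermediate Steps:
v = -36 (v = -6*6 = -3*12 = -36)
H(b, F) = 4 + F (H(b, F) = F + 4 = 4 + F)
(1929 + H(L(-5), v))/(1855 - 375) = (1929 + (4 - 36))/(1855 - 375) = (1929 - 32)/1480 = 1897*(1/1480) = 1897/1480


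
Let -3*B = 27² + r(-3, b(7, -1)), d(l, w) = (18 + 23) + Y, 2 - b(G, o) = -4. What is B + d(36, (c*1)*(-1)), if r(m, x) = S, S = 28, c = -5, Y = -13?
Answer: -673/3 ≈ -224.33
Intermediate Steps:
b(G, o) = 6 (b(G, o) = 2 - 1*(-4) = 2 + 4 = 6)
r(m, x) = 28
d(l, w) = 28 (d(l, w) = (18 + 23) - 13 = 41 - 13 = 28)
B = -757/3 (B = -(27² + 28)/3 = -(729 + 28)/3 = -⅓*757 = -757/3 ≈ -252.33)
B + d(36, (c*1)*(-1)) = -757/3 + 28 = -673/3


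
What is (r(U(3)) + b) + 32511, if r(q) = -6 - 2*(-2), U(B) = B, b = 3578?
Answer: 36087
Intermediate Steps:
r(q) = -2 (r(q) = -6 + 4 = -2)
(r(U(3)) + b) + 32511 = (-2 + 3578) + 32511 = 3576 + 32511 = 36087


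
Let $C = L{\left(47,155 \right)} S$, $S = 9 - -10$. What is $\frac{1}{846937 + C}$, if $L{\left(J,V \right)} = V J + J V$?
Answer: $\frac{1}{1123767} \approx 8.8986 \cdot 10^{-7}$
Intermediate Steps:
$S = 19$ ($S = 9 + 10 = 19$)
$L{\left(J,V \right)} = 2 J V$ ($L{\left(J,V \right)} = J V + J V = 2 J V$)
$C = 276830$ ($C = 2 \cdot 47 \cdot 155 \cdot 19 = 14570 \cdot 19 = 276830$)
$\frac{1}{846937 + C} = \frac{1}{846937 + 276830} = \frac{1}{1123767}$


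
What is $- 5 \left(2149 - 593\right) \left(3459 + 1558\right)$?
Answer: $-39032260$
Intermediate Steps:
$- 5 \left(2149 - 593\right) \left(3459 + 1558\right) = - 5 \cdot 1556 \cdot 5017 = \left(-5\right) 7806452 = -39032260$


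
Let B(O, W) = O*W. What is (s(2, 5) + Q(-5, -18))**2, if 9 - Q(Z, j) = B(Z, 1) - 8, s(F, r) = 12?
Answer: 1156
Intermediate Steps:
Q(Z, j) = 17 - Z (Q(Z, j) = 9 - (Z*1 - 8) = 9 - (Z - 8) = 9 - (-8 + Z) = 9 + (8 - Z) = 17 - Z)
(s(2, 5) + Q(-5, -18))**2 = (12 + (17 - 1*(-5)))**2 = (12 + (17 + 5))**2 = (12 + 22)**2 = 34**2 = 1156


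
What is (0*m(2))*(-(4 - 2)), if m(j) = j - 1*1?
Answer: 0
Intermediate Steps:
m(j) = -1 + j (m(j) = j - 1 = -1 + j)
(0*m(2))*(-(4 - 2)) = (0*(-1 + 2))*(-(4 - 2)) = (0*1)*(-1*2) = 0*(-2) = 0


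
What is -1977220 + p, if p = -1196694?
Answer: -3173914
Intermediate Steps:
-1977220 + p = -1977220 - 1196694 = -3173914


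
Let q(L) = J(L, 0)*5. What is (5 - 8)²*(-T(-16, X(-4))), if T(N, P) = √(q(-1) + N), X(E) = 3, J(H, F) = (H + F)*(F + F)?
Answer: -36*I ≈ -36.0*I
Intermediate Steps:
J(H, F) = 2*F*(F + H) (J(H, F) = (F + H)*(2*F) = 2*F*(F + H))
q(L) = 0 (q(L) = (2*0*(0 + L))*5 = (2*0*L)*5 = 0*5 = 0)
T(N, P) = √N (T(N, P) = √(0 + N) = √N)
(5 - 8)²*(-T(-16, X(-4))) = (5 - 8)²*(-√(-16)) = (-3)²*(-4*I) = 9*(-4*I) = -36*I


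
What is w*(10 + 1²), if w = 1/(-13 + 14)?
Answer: 11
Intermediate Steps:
w = 1 (w = 1/1 = 1)
w*(10 + 1²) = 1*(10 + 1²) = 1*(10 + 1) = 1*11 = 11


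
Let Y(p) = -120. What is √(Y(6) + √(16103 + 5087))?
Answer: √(-120 + √21190) ≈ 5.0565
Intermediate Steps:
√(Y(6) + √(16103 + 5087)) = √(-120 + √(16103 + 5087)) = √(-120 + √21190)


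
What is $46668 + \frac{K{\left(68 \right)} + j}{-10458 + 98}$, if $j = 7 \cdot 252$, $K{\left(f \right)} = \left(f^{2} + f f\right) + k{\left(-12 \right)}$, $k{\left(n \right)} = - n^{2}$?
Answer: $\frac{120867403}{2590} \approx 46667.0$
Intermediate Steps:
$K{\left(f \right)} = -144 + 2 f^{2}$ ($K{\left(f \right)} = \left(f^{2} + f f\right) - \left(-12\right)^{2} = \left(f^{2} + f^{2}\right) - 144 = 2 f^{2} - 144 = -144 + 2 f^{2}$)
$j = 1764$
$46668 + \frac{K{\left(68 \right)} + j}{-10458 + 98} = 46668 + \frac{\left(-144 + 2 \cdot 68^{2}\right) + 1764}{-10458 + 98} = 46668 + \frac{\left(-144 + 2 \cdot 4624\right) + 1764}{-10360} = 46668 + \left(\left(-144 + 9248\right) + 1764\right) \left(- \frac{1}{10360}\right) = 46668 + \left(9104 + 1764\right) \left(- \frac{1}{10360}\right) = 46668 + 10868 \left(- \frac{1}{10360}\right) = 46668 - \frac{2717}{2590} = \frac{120867403}{2590}$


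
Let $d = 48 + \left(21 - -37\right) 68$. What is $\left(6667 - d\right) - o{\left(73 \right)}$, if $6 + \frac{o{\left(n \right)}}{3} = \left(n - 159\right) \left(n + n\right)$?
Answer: $40361$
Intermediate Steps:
$o{\left(n \right)} = -18 + 6 n \left(-159 + n\right)$ ($o{\left(n \right)} = -18 + 3 \left(n - 159\right) \left(n + n\right) = -18 + 3 \left(-159 + n\right) 2 n = -18 + 3 \cdot 2 n \left(-159 + n\right) = -18 + 6 n \left(-159 + n\right)$)
$d = 3992$ ($d = 48 + \left(21 + 37\right) 68 = 48 + 58 \cdot 68 = 48 + 3944 = 3992$)
$\left(6667 - d\right) - o{\left(73 \right)} = \left(6667 - 3992\right) - \left(-18 - 69642 + 6 \cdot 73^{2}\right) = \left(6667 - 3992\right) - \left(-18 - 69642 + 6 \cdot 5329\right) = 2675 - \left(-18 - 69642 + 31974\right) = 2675 - -37686 = 2675 + 37686 = 40361$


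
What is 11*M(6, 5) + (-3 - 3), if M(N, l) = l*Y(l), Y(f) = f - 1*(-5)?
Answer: 544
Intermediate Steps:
Y(f) = 5 + f (Y(f) = f + 5 = 5 + f)
M(N, l) = l*(5 + l)
11*M(6, 5) + (-3 - 3) = 11*(5*(5 + 5)) + (-3 - 3) = 11*(5*10) - 6 = 11*50 - 6 = 550 - 6 = 544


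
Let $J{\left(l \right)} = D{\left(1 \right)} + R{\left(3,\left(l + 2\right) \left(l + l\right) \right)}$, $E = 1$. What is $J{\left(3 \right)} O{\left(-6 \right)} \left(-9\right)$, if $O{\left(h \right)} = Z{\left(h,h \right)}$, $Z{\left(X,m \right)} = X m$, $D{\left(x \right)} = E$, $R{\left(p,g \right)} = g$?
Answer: $-10044$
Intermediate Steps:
$D{\left(x \right)} = 1$
$J{\left(l \right)} = 1 + 2 l \left(2 + l\right)$ ($J{\left(l \right)} = 1 + \left(l + 2\right) \left(l + l\right) = 1 + \left(2 + l\right) 2 l = 1 + 2 l \left(2 + l\right)$)
$O{\left(h \right)} = h^{2}$ ($O{\left(h \right)} = h h = h^{2}$)
$J{\left(3 \right)} O{\left(-6 \right)} \left(-9\right) = \left(1 + 2 \cdot 3 \left(2 + 3\right)\right) \left(-6\right)^{2} \left(-9\right) = \left(1 + 2 \cdot 3 \cdot 5\right) 36 \left(-9\right) = \left(1 + 30\right) 36 \left(-9\right) = 31 \cdot 36 \left(-9\right) = 1116 \left(-9\right) = -10044$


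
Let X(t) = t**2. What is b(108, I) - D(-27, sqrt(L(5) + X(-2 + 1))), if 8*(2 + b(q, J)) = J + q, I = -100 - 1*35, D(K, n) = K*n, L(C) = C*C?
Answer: -43/8 + 27*sqrt(26) ≈ 132.30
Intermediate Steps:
L(C) = C**2
I = -135 (I = -100 - 35 = -135)
b(q, J) = -2 + J/8 + q/8 (b(q, J) = -2 + (J + q)/8 = -2 + (J/8 + q/8) = -2 + J/8 + q/8)
b(108, I) - D(-27, sqrt(L(5) + X(-2 + 1))) = (-2 + (1/8)*(-135) + (1/8)*108) - (-27)*sqrt(5**2 + (-2 + 1)**2) = (-2 - 135/8 + 27/2) - (-27)*sqrt(25 + (-1)**2) = -43/8 - (-27)*sqrt(25 + 1) = -43/8 - (-27)*sqrt(26) = -43/8 + 27*sqrt(26)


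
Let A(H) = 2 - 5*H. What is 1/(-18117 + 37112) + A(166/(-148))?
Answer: 10694259/1405630 ≈ 7.6082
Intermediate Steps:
1/(-18117 + 37112) + A(166/(-148)) = 1/(-18117 + 37112) + (2 - 830/(-148)) = 1/18995 + (2 - 830*(-1)/148) = 1/18995 + (2 - 5*(-83/74)) = 1/18995 + (2 + 415/74) = 1/18995 + 563/74 = 10694259/1405630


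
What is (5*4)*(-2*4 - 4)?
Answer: -240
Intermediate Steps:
(5*4)*(-2*4 - 4) = 20*(-8 - 4) = 20*(-12) = -240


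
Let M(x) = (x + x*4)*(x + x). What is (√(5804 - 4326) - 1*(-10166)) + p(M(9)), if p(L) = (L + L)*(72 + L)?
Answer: 1439006 + √1478 ≈ 1.4390e+6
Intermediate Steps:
M(x) = 10*x² (M(x) = (x + 4*x)*(2*x) = (5*x)*(2*x) = 10*x²)
p(L) = 2*L*(72 + L) (p(L) = (2*L)*(72 + L) = 2*L*(72 + L))
(√(5804 - 4326) - 1*(-10166)) + p(M(9)) = (√(5804 - 4326) - 1*(-10166)) + 2*(10*9²)*(72 + 10*9²) = (√1478 + 10166) + 2*(10*81)*(72 + 10*81) = (10166 + √1478) + 2*810*(72 + 810) = (10166 + √1478) + 2*810*882 = (10166 + √1478) + 1428840 = 1439006 + √1478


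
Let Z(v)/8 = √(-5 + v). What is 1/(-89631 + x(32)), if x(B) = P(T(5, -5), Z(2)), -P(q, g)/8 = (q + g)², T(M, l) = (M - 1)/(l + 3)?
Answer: -I/(256*√3 + 88127*I) ≈ -1.1347e-5 - 5.7092e-8*I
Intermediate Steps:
T(M, l) = (-1 + M)/(3 + l)
Z(v) = 8*√(-5 + v)
P(q, g) = -8*(g + q)² (P(q, g) = -8*(q + g)² = -8*(g + q)²)
x(B) = -8*(-2 + 8*I*√3)² (x(B) = -8*(8*√(-5 + 2) + (-1 + 5)/(3 - 5))² = -8*(8*√(-3) + 4/(-2))² = -8*(8*(I*√3) - ½*4)² = -8*(8*I*√3 - 2)² = -8*(-2 + 8*I*√3)²)
1/(-89631 + x(32)) = 1/(-89631 + (1504 + 256*I*√3)) = 1/(-88127 + 256*I*√3)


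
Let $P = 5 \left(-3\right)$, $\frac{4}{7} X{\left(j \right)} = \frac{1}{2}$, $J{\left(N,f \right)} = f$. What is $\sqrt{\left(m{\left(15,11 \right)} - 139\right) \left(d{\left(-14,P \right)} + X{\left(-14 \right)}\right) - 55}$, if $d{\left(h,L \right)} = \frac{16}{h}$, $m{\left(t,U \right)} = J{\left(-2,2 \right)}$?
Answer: $\frac{5 i \sqrt{574}}{28} \approx 4.2783 i$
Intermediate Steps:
$X{\left(j \right)} = \frac{7}{8}$ ($X{\left(j \right)} = \frac{7}{4 \cdot 2} = \frac{7}{4} \cdot \frac{1}{2} = \frac{7}{8}$)
$m{\left(t,U \right)} = 2$
$P = -15$
$\sqrt{\left(m{\left(15,11 \right)} - 139\right) \left(d{\left(-14,P \right)} + X{\left(-14 \right)}\right) - 55} = \sqrt{\left(2 - 139\right) \left(\frac{16}{-14} + \frac{7}{8}\right) - 55} = \sqrt{- 137 \left(16 \left(- \frac{1}{14}\right) + \frac{7}{8}\right) - 55} = \sqrt{- 137 \left(- \frac{8}{7} + \frac{7}{8}\right) - 55} = \sqrt{\left(-137\right) \left(- \frac{15}{56}\right) - 55} = \sqrt{\frac{2055}{56} - 55} = \sqrt{- \frac{1025}{56}} = \frac{5 i \sqrt{574}}{28}$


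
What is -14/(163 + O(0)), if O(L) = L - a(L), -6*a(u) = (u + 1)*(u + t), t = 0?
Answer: -14/163 ≈ -0.085890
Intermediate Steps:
a(u) = -u*(1 + u)/6 (a(u) = -(u + 1)*(u + 0)/6 = -(1 + u)*u/6 = -u*(1 + u)/6)
O(L) = L - L*(-1 - L)/6
-14/(163 + O(0)) = -14/(163 + (1/6)*0*(7 + 0)) = -14/(163 + (1/6)*0*7) = -14/(163 + 0) = -14/163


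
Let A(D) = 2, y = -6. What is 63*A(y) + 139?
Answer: 265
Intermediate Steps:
63*A(y) + 139 = 63*2 + 139 = 126 + 139 = 265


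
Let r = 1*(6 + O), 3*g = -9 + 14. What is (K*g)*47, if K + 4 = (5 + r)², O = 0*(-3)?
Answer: 9165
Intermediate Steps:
g = 5/3 (g = (-9 + 14)/3 = (⅓)*5 = 5/3 ≈ 1.6667)
O = 0
r = 6 (r = 1*(6 + 0) = 1*6 = 6)
K = 117 (K = -4 + (5 + 6)² = -4 + 11² = -4 + 121 = 117)
(K*g)*47 = (117*(5/3))*47 = 195*47 = 9165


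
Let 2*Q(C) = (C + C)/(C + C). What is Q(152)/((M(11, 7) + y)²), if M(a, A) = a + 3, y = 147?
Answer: 1/51842 ≈ 1.9289e-5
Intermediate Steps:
Q(C) = ½ (Q(C) = ((C + C)/(C + C))/2 = ((2*C)/((2*C)))/2 = ((2*C)*(1/(2*C)))/2 = (½)*1 = ½)
M(a, A) = 3 + a
Q(152)/((M(11, 7) + y)²) = 1/(2*(((3 + 11) + 147)²)) = 1/(2*((14 + 147)²)) = 1/(2*(161²)) = (½)/25921 = (½)*(1/25921) = 1/51842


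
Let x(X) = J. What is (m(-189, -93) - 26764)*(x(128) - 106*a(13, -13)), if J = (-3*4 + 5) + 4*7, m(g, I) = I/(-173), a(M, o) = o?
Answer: -6477480521/173 ≈ -3.7442e+7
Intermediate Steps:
m(g, I) = -I/173 (m(g, I) = I*(-1/173) = -I/173)
J = 21 (J = (-12 + 5) + 28 = -7 + 28 = 21)
x(X) = 21
(m(-189, -93) - 26764)*(x(128) - 106*a(13, -13)) = (-1/173*(-93) - 26764)*(21 - 106*(-13)) = (93/173 - 26764)*(21 + 1378) = -4630079/173*1399 = -6477480521/173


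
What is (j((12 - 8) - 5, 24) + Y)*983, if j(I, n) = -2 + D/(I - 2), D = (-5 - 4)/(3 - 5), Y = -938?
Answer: -1850989/2 ≈ -9.2549e+5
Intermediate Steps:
D = 9/2 (D = -9/(-2) = -9*(-½) = 9/2 ≈ 4.5000)
j(I, n) = -2 + 9/(2*(-2 + I)) (j(I, n) = -2 + (9/2)/(I - 2) = -2 + (9/2)/(-2 + I) = -2 + 9/(2*(-2 + I)))
(j((12 - 8) - 5, 24) + Y)*983 = ((17 - 4*((12 - 8) - 5))/(2*(-2 + ((12 - 8) - 5))) - 938)*983 = ((17 - 4*(4 - 5))/(2*(-2 + (4 - 5))) - 938)*983 = ((17 - 4*(-1))/(2*(-2 - 1)) - 938)*983 = ((½)*(17 + 4)/(-3) - 938)*983 = ((½)*(-⅓)*21 - 938)*983 = (-7/2 - 938)*983 = -1883/2*983 = -1850989/2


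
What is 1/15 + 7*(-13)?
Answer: -1364/15 ≈ -90.933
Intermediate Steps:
1/15 + 7*(-13) = 1/15 - 91 = -1364/15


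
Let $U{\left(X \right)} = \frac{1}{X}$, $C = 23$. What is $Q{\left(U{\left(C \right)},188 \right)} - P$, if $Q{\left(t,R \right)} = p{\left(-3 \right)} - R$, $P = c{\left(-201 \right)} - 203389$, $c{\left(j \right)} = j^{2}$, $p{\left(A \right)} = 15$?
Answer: $162815$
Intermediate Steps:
$P = -162988$ ($P = \left(-201\right)^{2} - 203389 = 40401 - 203389 = -162988$)
$Q{\left(t,R \right)} = 15 - R$
$Q{\left(U{\left(C \right)},188 \right)} - P = \left(15 - 188\right) - -162988 = \left(15 - 188\right) + 162988 = -173 + 162988 = 162815$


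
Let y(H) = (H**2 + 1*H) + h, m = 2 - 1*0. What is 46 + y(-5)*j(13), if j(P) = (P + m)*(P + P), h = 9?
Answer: 11356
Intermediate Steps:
m = 2 (m = 2 + 0 = 2)
j(P) = 2*P*(2 + P) (j(P) = (P + 2)*(P + P) = (2 + P)*(2*P) = 2*P*(2 + P))
y(H) = 9 + H + H**2 (y(H) = (H**2 + 1*H) + 9 = (H**2 + H) + 9 = (H + H**2) + 9 = 9 + H + H**2)
46 + y(-5)*j(13) = 46 + (9 - 5 + (-5)**2)*(2*13*(2 + 13)) = 46 + (9 - 5 + 25)*(2*13*15) = 46 + 29*390 = 46 + 11310 = 11356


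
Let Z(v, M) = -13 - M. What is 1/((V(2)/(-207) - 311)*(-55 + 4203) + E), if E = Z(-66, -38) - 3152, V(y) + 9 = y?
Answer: -207/267654049 ≈ -7.7339e-7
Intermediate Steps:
V(y) = -9 + y
E = -3127 (E = (-13 - 1*(-38)) - 3152 = (-13 + 38) - 3152 = 25 - 3152 = -3127)
1/((V(2)/(-207) - 311)*(-55 + 4203) + E) = 1/(((-9 + 2)/(-207) - 311)*(-55 + 4203) - 3127) = 1/((-7*(-1/207) - 311)*4148 - 3127) = 1/((7/207 - 311)*4148 - 3127) = 1/(-64370/207*4148 - 3127) = 1/(-267006760/207 - 3127) = 1/(-267654049/207) = -207/267654049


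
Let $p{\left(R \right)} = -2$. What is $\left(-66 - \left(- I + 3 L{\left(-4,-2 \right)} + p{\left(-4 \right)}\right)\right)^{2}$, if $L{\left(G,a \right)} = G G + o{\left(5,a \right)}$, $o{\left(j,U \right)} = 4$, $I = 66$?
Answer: $3364$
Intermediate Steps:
$L{\left(G,a \right)} = 4 + G^{2}$ ($L{\left(G,a \right)} = G G + 4 = G^{2} + 4 = 4 + G^{2}$)
$\left(-66 - \left(- I + 3 L{\left(-4,-2 \right)} + p{\left(-4 \right)}\right)\right)^{2} = \left(-66 + \left(66 - \left(-2 + 3 \left(4 + \left(-4\right)^{2}\right)\right)\right)\right)^{2} = \left(-66 + \left(66 - \left(-2 + 3 \left(4 + 16\right)\right)\right)\right)^{2} = \left(-66 + \left(66 - \left(-2 + 3 \cdot 20\right)\right)\right)^{2} = \left(-66 + \left(66 - \left(-2 + 60\right)\right)\right)^{2} = \left(-66 + \left(66 - 58\right)\right)^{2} = \left(-66 + 8\right)^{2} = \left(-58\right)^{2} = 3364$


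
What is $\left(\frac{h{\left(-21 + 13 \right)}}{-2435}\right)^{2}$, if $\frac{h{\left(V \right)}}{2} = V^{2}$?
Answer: $\frac{16384}{5929225} \approx 0.0027633$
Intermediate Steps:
$h{\left(V \right)} = 2 V^{2}$
$\left(\frac{h{\left(-21 + 13 \right)}}{-2435}\right)^{2} = \left(\frac{2 \left(-21 + 13\right)^{2}}{-2435}\right)^{2} = \left(2 \left(-8\right)^{2} \left(- \frac{1}{2435}\right)\right)^{2} = \left(2 \cdot 64 \left(- \frac{1}{2435}\right)\right)^{2} = \left(128 \left(- \frac{1}{2435}\right)\right)^{2} = \left(- \frac{128}{2435}\right)^{2} = \frac{16384}{5929225}$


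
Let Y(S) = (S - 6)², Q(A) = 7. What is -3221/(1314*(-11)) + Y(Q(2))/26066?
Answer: 20993260/94189491 ≈ 0.22288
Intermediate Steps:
Y(S) = (-6 + S)²
-3221/(1314*(-11)) + Y(Q(2))/26066 = -3221/(1314*(-11)) + (-6 + 7)²/26066 = -3221/(-14454) + 1²*(1/26066) = -3221*(-1/14454) + 1*(1/26066) = 3221/14454 + 1/26066 = 20993260/94189491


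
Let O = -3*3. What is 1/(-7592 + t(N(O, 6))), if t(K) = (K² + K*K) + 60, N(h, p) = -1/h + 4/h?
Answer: -9/67786 ≈ -0.00013277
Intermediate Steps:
O = -9
N(h, p) = 3/h
t(K) = 60 + 2*K² (t(K) = (K² + K²) + 60 = 2*K² + 60 = 60 + 2*K²)
1/(-7592 + t(N(O, 6))) = 1/(-7592 + (60 + 2*(3/(-9))²)) = 1/(-7592 + (60 + 2*(3*(-⅑))²)) = 1/(-7592 + (60 + 2*(-⅓)²)) = 1/(-7592 + (60 + 2*(⅑))) = 1/(-7592 + (60 + 2/9)) = 1/(-7592 + 542/9) = 1/(-67786/9) = -9/67786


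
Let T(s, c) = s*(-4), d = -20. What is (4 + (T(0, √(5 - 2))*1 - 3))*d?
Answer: -20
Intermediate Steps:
T(s, c) = -4*s
(4 + (T(0, √(5 - 2))*1 - 3))*d = (4 + (-4*0*1 - 3))*(-20) = (4 + (0*1 - 3))*(-20) = (4 + (0 - 3))*(-20) = (4 - 3)*(-20) = 1*(-20) = -20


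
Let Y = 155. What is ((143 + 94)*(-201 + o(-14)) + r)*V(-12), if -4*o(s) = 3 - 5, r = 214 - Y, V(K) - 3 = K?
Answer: 854271/2 ≈ 4.2714e+5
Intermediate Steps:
V(K) = 3 + K
r = 59 (r = 214 - 1*155 = 214 - 155 = 59)
o(s) = ½ (o(s) = -(3 - 5)/4 = -¼*(-2) = ½)
((143 + 94)*(-201 + o(-14)) + r)*V(-12) = ((143 + 94)*(-201 + ½) + 59)*(3 - 12) = (237*(-401/2) + 59)*(-9) = (-95037/2 + 59)*(-9) = -94919/2*(-9) = 854271/2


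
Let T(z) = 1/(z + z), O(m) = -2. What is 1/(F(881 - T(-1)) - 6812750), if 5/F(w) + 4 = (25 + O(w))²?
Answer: -105/715338749 ≈ -1.4678e-7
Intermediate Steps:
T(z) = 1/(2*z)
F(w) = 1/105 (F(w) = 5/(-4 + (25 - 2)²) = 5/(-4 + 23²) = 5/(-4 + 529) = 5/525 = 5*(1/525) = 1/105)
1/(F(881 - T(-1)) - 6812750) = 1/(1/105 - 6812750) = 1/(-715338749/105) = -105/715338749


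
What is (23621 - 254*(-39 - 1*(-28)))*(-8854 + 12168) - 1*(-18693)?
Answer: 87558003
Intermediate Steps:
(23621 - 254*(-39 - 1*(-28)))*(-8854 + 12168) - 1*(-18693) = (23621 - 254*(-39 + 28))*3314 + 18693 = (23621 - 254*(-11))*3314 + 18693 = (23621 + 2794)*3314 + 18693 = 26415*3314 + 18693 = 87539310 + 18693 = 87558003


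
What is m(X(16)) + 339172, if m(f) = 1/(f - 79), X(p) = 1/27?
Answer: 723114677/2132 ≈ 3.3917e+5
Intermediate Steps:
X(p) = 1/27
m(f) = 1/(-79 + f)
m(X(16)) + 339172 = 1/(-79 + 1/27) + 339172 = 1/(-2132/27) + 339172 = -27/2132 + 339172 = 723114677/2132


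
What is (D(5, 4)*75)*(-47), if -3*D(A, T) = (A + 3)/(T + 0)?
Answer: 2350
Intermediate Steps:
D(A, T) = -(3 + A)/(3*T) (D(A, T) = -(A + 3)/(3*(T + 0)) = -(3 + A)/(3*T))
(D(5, 4)*75)*(-47) = (((1/3)*(-3 - 1*5)/4)*75)*(-47) = (((1/3)*(1/4)*(-3 - 5))*75)*(-47) = (((1/3)*(1/4)*(-8))*75)*(-47) = -2/3*75*(-47) = -50*(-47) = 2350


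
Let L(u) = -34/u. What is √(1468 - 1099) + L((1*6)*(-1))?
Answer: 17/3 + 3*√41 ≈ 24.876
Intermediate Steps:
√(1468 - 1099) + L((1*6)*(-1)) = √(1468 - 1099) - 34/((1*6)*(-1)) = √369 - 34/(6*(-1)) = 3*√41 - 34/(-6) = 3*√41 - 34*(-⅙) = 3*√41 + 17/3 = 17/3 + 3*√41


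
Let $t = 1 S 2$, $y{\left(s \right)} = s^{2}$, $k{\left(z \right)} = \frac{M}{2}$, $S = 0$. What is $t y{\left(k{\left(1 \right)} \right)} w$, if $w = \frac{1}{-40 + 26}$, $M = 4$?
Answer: $0$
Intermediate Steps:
$k{\left(z \right)} = 2$ ($k{\left(z \right)} = \frac{4}{2} = 4 \cdot \frac{1}{2} = 2$)
$w = - \frac{1}{14}$ ($w = \frac{1}{-14} = - \frac{1}{14} \approx -0.071429$)
$t = 0$ ($t = 1 \cdot 0 \cdot 2 = 0 \cdot 2 = 0$)
$t y{\left(k{\left(1 \right)} \right)} w = 0 \cdot 2^{2} \left(- \frac{1}{14}\right) = 0 \cdot 4 \left(- \frac{1}{14}\right) = 0 \left(- \frac{1}{14}\right) = 0$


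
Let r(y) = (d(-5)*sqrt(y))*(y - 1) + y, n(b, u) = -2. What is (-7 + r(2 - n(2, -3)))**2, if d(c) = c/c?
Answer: 9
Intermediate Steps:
d(c) = 1
r(y) = y + sqrt(y)*(-1 + y) (r(y) = (1*sqrt(y))*(y - 1) + y = sqrt(y)*(-1 + y) + y = y + sqrt(y)*(-1 + y))
(-7 + r(2 - n(2, -3)))**2 = (-7 + ((2 - 1*(-2)) + (2 - 1*(-2))**(3/2) - sqrt(2 - 1*(-2))))**2 = (-7 + ((2 + 2) + (2 + 2)**(3/2) - sqrt(2 + 2)))**2 = (-7 + (4 + 4**(3/2) - sqrt(4)))**2 = (-7 + (4 + 8 - 1*2))**2 = (-7 + (4 + 8 - 2))**2 = (-7 + 10)**2 = 3**2 = 9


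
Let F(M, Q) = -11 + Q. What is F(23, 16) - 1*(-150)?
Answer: 155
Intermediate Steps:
F(23, 16) - 1*(-150) = (-11 + 16) - 1*(-150) = 5 + 150 = 155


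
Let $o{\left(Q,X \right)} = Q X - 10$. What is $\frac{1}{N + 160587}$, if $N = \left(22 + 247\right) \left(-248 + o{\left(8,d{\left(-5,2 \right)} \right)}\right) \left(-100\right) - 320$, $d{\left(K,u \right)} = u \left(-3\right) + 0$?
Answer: $\frac{1}{8391667} \approx 1.1917 \cdot 10^{-7}$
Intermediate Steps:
$d{\left(K,u \right)} = - 3 u$ ($d{\left(K,u \right)} = - 3 u + 0 = - 3 u$)
$o{\left(Q,X \right)} = -10 + Q X$
$N = 8231080$ ($N = \left(22 + 247\right) \left(-248 + \left(-10 + 8 \left(\left(-3\right) 2\right)\right)\right) \left(-100\right) - 320 = 269 \left(-248 + \left(-10 + 8 \left(-6\right)\right)\right) \left(-100\right) - 320 = 269 \left(-248 - 58\right) \left(-100\right) - 320 = 269 \left(-306\right) \left(-100\right) - 320 = \left(-82314\right) \left(-100\right) - 320 = 8231400 - 320 = 8231080$)
$\frac{1}{N + 160587} = \frac{1}{8231080 + 160587} = \frac{1}{8391667}$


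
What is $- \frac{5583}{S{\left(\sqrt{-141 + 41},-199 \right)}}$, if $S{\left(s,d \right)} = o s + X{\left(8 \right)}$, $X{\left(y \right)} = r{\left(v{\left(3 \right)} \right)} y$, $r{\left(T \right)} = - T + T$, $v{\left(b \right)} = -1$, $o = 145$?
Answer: $\frac{5583 i}{1450} \approx 3.8503 i$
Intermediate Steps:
$r{\left(T \right)} = 0$
$X{\left(y \right)} = 0$ ($X{\left(y \right)} = 0 y = 0$)
$S{\left(s,d \right)} = 145 s$ ($S{\left(s,d \right)} = 145 s + 0 = 145 s$)
$- \frac{5583}{S{\left(\sqrt{-141 + 41},-199 \right)}} = - \frac{5583}{145 \sqrt{-141 + 41}} = - \frac{5583}{145 \sqrt{-100}} = - \frac{5583}{145 \cdot 10 i} = - \frac{5583}{1450 i} = - 5583 \left(- \frac{i}{1450}\right) = \frac{5583 i}{1450}$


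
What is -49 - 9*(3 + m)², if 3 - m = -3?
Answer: -778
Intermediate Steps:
m = 6 (m = 3 - 1*(-3) = 3 + 3 = 6)
-49 - 9*(3 + m)² = -49 - 9*(3 + 6)² = -49 - 9*9² = -49 - 9*81 = -49 - 729 = -778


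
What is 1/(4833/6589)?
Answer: 6589/4833 ≈ 1.3633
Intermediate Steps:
1/(4833/6589) = 6589/4833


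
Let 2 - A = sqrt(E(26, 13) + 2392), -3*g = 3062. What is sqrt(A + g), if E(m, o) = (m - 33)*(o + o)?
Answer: sqrt(-9168 - 9*sqrt(2210))/3 ≈ 32.645*I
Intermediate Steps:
g = -3062/3 (g = -1/3*3062 = -3062/3 ≈ -1020.7)
E(m, o) = 2*o*(-33 + m) (E(m, o) = (-33 + m)*(2*o) = 2*o*(-33 + m))
A = 2 - sqrt(2210) (A = 2 - sqrt(2*13*(-33 + 26) + 2392) = 2 - sqrt(2*13*(-7) + 2392) = 2 - sqrt(-182 + 2392) = 2 - sqrt(2210) ≈ -45.011)
sqrt(A + g) = sqrt((2 - sqrt(2210)) - 3062/3) = sqrt(-3056/3 - sqrt(2210))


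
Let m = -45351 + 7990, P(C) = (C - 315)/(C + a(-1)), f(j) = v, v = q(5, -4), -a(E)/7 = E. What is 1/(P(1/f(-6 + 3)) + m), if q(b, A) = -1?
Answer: -3/112241 ≈ -2.6728e-5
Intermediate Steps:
a(E) = -7*E
v = -1
f(j) = -1
P(C) = (-315 + C)/(7 + C) (P(C) = (C - 315)/(C - 7*(-1)) = (-315 + C)/(C + 7) = (-315 + C)/(7 + C))
m = -37361
1/(P(1/f(-6 + 3)) + m) = 1/((-315 + 1/(-1))/(7 + 1/(-1)) - 37361) = 1/((-315 - 1)/(7 - 1) - 37361) = 1/(-316/6 - 37361) = 1/((⅙)*(-316) - 37361) = 1/(-158/3 - 37361) = 1/(-112241/3) = -3/112241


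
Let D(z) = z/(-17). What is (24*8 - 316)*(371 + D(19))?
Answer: -779712/17 ≈ -45865.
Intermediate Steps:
D(z) = -z/17 (D(z) = z*(-1/17) = -z/17)
(24*8 - 316)*(371 + D(19)) = (24*8 - 316)*(371 - 1/17*19) = (192 - 316)*(371 - 19/17) = -124*6288/17 = -779712/17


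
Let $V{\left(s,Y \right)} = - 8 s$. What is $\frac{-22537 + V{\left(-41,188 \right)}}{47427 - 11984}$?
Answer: $- \frac{22209}{35443} \approx -0.62661$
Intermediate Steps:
$\frac{-22537 + V{\left(-41,188 \right)}}{47427 - 11984} = \frac{-22537 - -328}{47427 - 11984} = \frac{-22537 + 328}{35443} = \left(-22209\right) \frac{1}{35443} = - \frac{22209}{35443}$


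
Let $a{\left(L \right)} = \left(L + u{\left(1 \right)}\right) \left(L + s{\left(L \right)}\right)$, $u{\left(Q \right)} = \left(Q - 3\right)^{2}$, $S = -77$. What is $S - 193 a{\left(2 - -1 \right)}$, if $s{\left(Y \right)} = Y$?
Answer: $-8183$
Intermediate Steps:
$u{\left(Q \right)} = \left(-3 + Q\right)^{2}$
$a{\left(L \right)} = 2 L \left(4 + L\right)$ ($a{\left(L \right)} = \left(L + \left(-3 + 1\right)^{2}\right) \left(L + L\right) = \left(L + \left(-2\right)^{2}\right) 2 L = \left(L + 4\right) 2 L = \left(4 + L\right) 2 L = 2 L \left(4 + L\right)$)
$S - 193 a{\left(2 - -1 \right)} = -77 - 193 \cdot 2 \left(2 - -1\right) \left(4 + \left(2 - -1\right)\right) = -77 - 193 \cdot 2 \left(2 + 1\right) \left(4 + \left(2 + 1\right)\right) = -77 - 193 \cdot 2 \cdot 3 \left(4 + 3\right) = -77 - 193 \cdot 2 \cdot 3 \cdot 7 = -77 - 8106 = -8183$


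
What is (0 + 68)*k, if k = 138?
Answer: 9384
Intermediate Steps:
(0 + 68)*k = (0 + 68)*138 = 68*138 = 9384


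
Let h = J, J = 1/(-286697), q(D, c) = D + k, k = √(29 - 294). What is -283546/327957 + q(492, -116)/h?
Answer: -46259949993814/327957 - 286697*I*√265 ≈ -1.4105e+8 - 4.6671e+6*I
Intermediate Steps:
k = I*√265 (k = √(-265) = I*√265 ≈ 16.279*I)
q(D, c) = D + I*√265
J = -1/286697 ≈ -3.4880e-6
h = -1/286697 ≈ -3.4880e-6
-283546/327957 + q(492, -116)/h = -283546/327957 + (492 + I*√265)/(-1/286697) = -283546*1/327957 + (492 + I*√265)*(-286697) = -283546/327957 + (-141054924 - 286697*I*√265) = -46259949993814/327957 - 286697*I*√265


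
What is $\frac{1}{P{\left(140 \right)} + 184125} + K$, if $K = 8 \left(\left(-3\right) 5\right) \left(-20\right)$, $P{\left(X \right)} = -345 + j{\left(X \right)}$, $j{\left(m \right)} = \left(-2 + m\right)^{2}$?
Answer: $\frac{486777601}{202824} \approx 2400.0$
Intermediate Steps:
$P{\left(X \right)} = -345 + \left(-2 + X\right)^{2}$
$K = 2400$ ($K = 8 \left(-15\right) \left(-20\right) = \left(-120\right) \left(-20\right) = 2400$)
$\frac{1}{P{\left(140 \right)} + 184125} + K = \frac{1}{\left(-345 + \left(-2 + 140\right)^{2}\right) + 184125} + 2400 = \frac{1}{\left(-345 + 138^{2}\right) + 184125} + 2400 = \frac{1}{\left(-345 + 19044\right) + 184125} + 2400 = \frac{1}{18699 + 184125} + 2400 = \frac{1}{202824} + 2400 = \frac{486777601}{202824}$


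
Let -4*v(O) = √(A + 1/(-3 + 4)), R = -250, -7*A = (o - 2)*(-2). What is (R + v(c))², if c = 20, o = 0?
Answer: (7000 + √21)²/784 ≈ 62582.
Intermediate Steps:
A = -4/7 (A = -(0 - 2)*(-2)/7 = -(-2)*(-2)/7 = -⅐*4 = -4/7 ≈ -0.57143)
v(O) = -√21/28 (v(O) = -√(-4/7 + 1/(-3 + 4))/4 = -√(-4/7 + 1/1)/4 = -√(-4/7 + 1)/4 = -√21/28)
(R + v(c))² = (-250 - √21/28)²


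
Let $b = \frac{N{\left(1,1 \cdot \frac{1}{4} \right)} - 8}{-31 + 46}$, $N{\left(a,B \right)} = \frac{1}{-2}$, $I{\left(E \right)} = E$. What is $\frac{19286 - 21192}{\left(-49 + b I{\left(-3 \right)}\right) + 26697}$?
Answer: $- \frac{19060}{266497} \approx -0.07152$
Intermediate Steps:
$N{\left(a,B \right)} = - \frac{1}{2}$
$b = - \frac{17}{30}$ ($b = \frac{- \frac{1}{2} - 8}{-31 + 46} = - \frac{17}{2 \cdot 15} = \left(- \frac{17}{2}\right) \frac{1}{15} = - \frac{17}{30} \approx -0.56667$)
$\frac{19286 - 21192}{\left(-49 + b I{\left(-3 \right)}\right) + 26697} = \frac{19286 - 21192}{\left(-49 - - \frac{17}{10}\right) + 26697} = - \frac{1906}{\left(-49 + \frac{17}{10}\right) + 26697} = - \frac{1906}{- \frac{473}{10} + 26697} = - \frac{1906}{\frac{266497}{10}} = \left(-1906\right) \frac{10}{266497} = - \frac{19060}{266497}$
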